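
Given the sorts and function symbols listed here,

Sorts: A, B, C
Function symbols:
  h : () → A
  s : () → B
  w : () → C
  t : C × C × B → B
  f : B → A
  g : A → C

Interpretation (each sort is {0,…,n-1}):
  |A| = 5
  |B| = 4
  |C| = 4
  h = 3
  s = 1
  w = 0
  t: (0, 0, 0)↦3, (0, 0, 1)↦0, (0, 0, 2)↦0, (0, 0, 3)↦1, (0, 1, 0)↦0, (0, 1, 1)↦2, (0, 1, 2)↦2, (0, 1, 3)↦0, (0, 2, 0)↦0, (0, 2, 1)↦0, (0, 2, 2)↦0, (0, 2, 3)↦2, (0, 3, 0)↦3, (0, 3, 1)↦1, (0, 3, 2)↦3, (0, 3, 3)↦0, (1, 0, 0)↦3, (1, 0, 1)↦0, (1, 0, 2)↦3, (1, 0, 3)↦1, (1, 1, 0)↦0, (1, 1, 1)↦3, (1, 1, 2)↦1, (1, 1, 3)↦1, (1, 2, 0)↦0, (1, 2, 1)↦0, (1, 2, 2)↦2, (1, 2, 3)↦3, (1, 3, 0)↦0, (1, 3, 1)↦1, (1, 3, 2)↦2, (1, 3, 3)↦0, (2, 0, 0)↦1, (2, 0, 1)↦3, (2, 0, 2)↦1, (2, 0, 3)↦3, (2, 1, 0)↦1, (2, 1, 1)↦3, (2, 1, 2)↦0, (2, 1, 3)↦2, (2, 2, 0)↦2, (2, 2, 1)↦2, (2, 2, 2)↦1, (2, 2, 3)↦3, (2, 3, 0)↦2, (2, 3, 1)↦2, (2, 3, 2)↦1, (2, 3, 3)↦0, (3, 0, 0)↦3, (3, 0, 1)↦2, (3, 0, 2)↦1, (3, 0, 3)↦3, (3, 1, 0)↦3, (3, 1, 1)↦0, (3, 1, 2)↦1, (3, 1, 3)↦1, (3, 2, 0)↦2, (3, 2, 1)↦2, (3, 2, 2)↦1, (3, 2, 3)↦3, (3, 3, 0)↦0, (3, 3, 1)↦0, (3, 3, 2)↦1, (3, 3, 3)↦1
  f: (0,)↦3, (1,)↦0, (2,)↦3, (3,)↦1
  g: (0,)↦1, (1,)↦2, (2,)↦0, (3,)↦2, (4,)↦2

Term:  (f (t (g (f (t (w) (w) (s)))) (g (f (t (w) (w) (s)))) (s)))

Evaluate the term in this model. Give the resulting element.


value = 3

  w = 0
  w = 0
  s = 1
  (t (w) (w) (s)) = t(0, 0, 1) = 0
  (f (t (w) (w) (s))) = f(0,) = 3
  (g (f (t (w) (w) (s)))) = g(3,) = 2
  w = 0
  w = 0
  s = 1
  (t (w) (w) (s)) = t(0, 0, 1) = 0
  (f (t (w) (w) (s))) = f(0,) = 3
  (g (f (t (w) (w) (s)))) = g(3,) = 2
  s = 1
  (t (g (f (t (w) (w) (s)))) (g (f (t (w) (w) (s)))) (s)) = t(2, 2, 1) = 2
  (f (t (g (f (t (w) (w) (s)))) (g (f (t (w) (w) (s)))) (s))) = f(2,) = 3


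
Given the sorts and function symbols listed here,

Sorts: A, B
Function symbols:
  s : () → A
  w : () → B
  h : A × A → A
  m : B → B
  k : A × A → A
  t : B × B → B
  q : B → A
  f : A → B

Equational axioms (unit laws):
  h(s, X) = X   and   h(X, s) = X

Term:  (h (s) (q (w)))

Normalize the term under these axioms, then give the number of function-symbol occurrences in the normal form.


1. (h (s) (q (w)))  →  (q (w))
normal form: (q (w))

size = 2


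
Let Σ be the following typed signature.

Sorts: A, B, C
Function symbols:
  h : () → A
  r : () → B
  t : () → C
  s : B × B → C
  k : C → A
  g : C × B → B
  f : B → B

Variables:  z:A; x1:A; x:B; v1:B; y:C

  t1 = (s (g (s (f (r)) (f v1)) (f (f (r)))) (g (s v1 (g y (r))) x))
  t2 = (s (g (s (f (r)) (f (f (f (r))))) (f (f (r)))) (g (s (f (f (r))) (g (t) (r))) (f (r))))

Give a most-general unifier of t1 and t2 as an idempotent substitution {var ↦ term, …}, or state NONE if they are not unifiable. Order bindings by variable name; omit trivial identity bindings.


{v1 ↦ (f (f (r))), x ↦ (f (r)), y ↦ (t)}


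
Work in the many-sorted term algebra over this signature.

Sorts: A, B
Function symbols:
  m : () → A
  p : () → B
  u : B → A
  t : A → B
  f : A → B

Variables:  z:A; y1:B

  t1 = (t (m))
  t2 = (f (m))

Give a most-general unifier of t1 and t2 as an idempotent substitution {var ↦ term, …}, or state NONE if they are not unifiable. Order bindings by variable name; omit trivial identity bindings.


NONE (not unifiable)

head clash or occurs-check failure — not unifiable


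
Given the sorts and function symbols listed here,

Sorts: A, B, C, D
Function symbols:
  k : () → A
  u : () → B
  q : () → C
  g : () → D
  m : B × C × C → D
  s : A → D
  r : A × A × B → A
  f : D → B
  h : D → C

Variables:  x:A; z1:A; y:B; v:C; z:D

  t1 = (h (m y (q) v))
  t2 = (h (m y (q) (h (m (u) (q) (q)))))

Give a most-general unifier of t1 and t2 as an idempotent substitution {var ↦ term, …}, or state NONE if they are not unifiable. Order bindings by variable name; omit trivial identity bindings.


{v ↦ (h (m (u) (q) (q)))}


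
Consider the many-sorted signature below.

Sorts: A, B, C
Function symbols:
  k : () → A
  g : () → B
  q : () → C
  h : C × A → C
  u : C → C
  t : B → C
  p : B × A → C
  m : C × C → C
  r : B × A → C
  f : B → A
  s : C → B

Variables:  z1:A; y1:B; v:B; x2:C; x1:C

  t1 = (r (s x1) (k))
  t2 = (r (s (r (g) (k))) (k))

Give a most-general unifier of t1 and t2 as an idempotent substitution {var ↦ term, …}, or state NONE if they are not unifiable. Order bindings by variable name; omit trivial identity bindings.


{x1 ↦ (r (g) (k))}


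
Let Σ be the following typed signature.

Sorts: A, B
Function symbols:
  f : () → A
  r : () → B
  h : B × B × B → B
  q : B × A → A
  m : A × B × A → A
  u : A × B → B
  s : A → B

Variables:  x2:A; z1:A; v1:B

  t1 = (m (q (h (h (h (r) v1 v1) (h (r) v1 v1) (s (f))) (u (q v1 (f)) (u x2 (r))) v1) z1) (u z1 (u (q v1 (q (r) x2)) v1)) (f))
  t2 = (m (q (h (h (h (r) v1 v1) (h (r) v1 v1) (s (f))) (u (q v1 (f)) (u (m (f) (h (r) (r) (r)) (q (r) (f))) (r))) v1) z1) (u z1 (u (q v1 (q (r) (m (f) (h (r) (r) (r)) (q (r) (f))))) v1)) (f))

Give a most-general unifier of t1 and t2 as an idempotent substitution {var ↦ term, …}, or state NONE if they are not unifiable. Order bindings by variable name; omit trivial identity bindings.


{x2 ↦ (m (f) (h (r) (r) (r)) (q (r) (f)))}


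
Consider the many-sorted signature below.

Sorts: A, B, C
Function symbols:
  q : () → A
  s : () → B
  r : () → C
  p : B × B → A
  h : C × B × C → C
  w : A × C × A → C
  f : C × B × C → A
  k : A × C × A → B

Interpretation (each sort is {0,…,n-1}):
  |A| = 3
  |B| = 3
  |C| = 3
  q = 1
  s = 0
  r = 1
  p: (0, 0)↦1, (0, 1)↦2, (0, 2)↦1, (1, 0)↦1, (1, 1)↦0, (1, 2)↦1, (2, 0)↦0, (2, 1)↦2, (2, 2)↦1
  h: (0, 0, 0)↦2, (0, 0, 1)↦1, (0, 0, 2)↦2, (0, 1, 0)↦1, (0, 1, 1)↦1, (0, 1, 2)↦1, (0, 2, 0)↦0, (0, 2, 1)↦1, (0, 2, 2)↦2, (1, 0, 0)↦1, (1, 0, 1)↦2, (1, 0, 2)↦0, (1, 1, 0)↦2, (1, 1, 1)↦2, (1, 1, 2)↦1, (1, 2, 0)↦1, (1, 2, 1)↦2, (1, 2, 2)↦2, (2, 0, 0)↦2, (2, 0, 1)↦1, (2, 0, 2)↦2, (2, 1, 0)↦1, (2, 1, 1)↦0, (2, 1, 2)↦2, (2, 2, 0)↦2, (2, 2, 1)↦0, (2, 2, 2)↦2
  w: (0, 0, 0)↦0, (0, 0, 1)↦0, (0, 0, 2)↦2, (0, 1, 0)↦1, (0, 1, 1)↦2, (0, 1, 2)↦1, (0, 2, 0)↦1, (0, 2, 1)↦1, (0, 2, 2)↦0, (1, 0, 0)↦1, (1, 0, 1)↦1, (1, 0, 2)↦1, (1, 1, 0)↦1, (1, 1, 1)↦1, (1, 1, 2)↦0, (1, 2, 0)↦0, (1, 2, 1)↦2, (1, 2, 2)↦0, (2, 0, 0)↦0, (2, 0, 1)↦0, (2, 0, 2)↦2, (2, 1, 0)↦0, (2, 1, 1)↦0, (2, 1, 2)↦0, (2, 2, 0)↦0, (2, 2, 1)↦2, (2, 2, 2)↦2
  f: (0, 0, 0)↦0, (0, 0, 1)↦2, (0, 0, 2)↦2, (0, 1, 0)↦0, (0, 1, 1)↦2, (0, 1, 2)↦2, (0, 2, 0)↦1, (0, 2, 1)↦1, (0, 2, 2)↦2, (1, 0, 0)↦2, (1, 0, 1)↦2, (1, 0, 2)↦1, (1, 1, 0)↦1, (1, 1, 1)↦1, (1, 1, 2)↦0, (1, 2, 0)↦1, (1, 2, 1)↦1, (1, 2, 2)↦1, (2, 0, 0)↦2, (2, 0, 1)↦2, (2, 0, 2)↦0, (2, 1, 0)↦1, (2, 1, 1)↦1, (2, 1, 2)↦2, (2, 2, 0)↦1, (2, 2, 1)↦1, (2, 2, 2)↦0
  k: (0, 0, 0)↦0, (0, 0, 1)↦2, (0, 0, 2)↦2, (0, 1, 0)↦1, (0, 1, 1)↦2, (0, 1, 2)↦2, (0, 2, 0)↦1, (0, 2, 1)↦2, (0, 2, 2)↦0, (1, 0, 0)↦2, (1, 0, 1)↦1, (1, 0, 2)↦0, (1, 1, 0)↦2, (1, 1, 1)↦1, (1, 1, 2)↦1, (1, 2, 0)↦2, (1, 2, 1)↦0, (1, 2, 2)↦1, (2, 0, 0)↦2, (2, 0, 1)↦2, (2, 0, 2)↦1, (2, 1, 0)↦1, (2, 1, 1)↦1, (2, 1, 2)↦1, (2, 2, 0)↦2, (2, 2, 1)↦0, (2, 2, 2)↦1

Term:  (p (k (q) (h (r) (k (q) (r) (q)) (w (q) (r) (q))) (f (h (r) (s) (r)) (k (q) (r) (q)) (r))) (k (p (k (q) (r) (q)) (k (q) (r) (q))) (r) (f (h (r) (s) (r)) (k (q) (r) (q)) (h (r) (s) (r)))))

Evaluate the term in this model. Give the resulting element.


  q = 1
  r = 1
  q = 1
  r = 1
  q = 1
  (k (q) (r) (q)) = k(1, 1, 1) = 1
  q = 1
  r = 1
  q = 1
  (w (q) (r) (q)) = w(1, 1, 1) = 1
  (h (r) (k (q) (r) (q)) (w (q) (r) (q))) = h(1, 1, 1) = 2
  r = 1
  s = 0
  r = 1
  (h (r) (s) (r)) = h(1, 0, 1) = 2
  q = 1
  r = 1
  q = 1
  (k (q) (r) (q)) = k(1, 1, 1) = 1
  r = 1
  (f (h (r) (s) (r)) (k (q) (r) (q)) (r)) = f(2, 1, 1) = 1
  (k (q) (h (r) (k (q) (r) (q)) (w (q) (r) (q))) (f (h (r) (s) (r)) (k (q) (r) (q)) (r))) = k(1, 2, 1) = 0
  q = 1
  r = 1
  q = 1
  (k (q) (r) (q)) = k(1, 1, 1) = 1
  q = 1
  r = 1
  q = 1
  (k (q) (r) (q)) = k(1, 1, 1) = 1
  (p (k (q) (r) (q)) (k (q) (r) (q))) = p(1, 1) = 0
  r = 1
  r = 1
  s = 0
  r = 1
  (h (r) (s) (r)) = h(1, 0, 1) = 2
  q = 1
  r = 1
  q = 1
  (k (q) (r) (q)) = k(1, 1, 1) = 1
  r = 1
  s = 0
  r = 1
  (h (r) (s) (r)) = h(1, 0, 1) = 2
  (f (h (r) (s) (r)) (k (q) (r) (q)) (h (r) (s) (r))) = f(2, 1, 2) = 2
  (k (p (k (q) (r) (q)) (k (q) (r) (q))) (r) (f (h (r) (s) (r)) (k (q) (r) (q)) (h (r) (s) (r)))) = k(0, 1, 2) = 2
  (p (k (q) (h (r) (k (q) (r) (q)) (w (q) (r) (q))) (f (h (r) (s) (r)) (k (q) (r) (q)) (r))) (k (p (k (q) (r) (q)) (k (q) (r) (q))) (r) (f (h (r) (s) (r)) (k (q) (r) (q)) (h (r) (s) (r))))) = p(0, 2) = 1

value = 1


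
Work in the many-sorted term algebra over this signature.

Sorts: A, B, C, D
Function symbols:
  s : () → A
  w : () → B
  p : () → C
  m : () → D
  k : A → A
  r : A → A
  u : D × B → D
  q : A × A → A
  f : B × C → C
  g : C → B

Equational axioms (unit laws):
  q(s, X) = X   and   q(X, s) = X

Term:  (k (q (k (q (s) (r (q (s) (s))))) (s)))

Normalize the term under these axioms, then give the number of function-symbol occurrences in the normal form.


size = 4

1. (k (q (k (q (s) (r (q (s) (s))))) (s)))  →  (k (k (q (s) (r (q (s) (s))))))
2. (k (k (q (s) (r (q (s) (s))))))  →  (k (k (r (q (s) (s)))))
3. (k (k (r (q (s) (s)))))  →  (k (k (r (s))))
normal form: (k (k (r (s))))


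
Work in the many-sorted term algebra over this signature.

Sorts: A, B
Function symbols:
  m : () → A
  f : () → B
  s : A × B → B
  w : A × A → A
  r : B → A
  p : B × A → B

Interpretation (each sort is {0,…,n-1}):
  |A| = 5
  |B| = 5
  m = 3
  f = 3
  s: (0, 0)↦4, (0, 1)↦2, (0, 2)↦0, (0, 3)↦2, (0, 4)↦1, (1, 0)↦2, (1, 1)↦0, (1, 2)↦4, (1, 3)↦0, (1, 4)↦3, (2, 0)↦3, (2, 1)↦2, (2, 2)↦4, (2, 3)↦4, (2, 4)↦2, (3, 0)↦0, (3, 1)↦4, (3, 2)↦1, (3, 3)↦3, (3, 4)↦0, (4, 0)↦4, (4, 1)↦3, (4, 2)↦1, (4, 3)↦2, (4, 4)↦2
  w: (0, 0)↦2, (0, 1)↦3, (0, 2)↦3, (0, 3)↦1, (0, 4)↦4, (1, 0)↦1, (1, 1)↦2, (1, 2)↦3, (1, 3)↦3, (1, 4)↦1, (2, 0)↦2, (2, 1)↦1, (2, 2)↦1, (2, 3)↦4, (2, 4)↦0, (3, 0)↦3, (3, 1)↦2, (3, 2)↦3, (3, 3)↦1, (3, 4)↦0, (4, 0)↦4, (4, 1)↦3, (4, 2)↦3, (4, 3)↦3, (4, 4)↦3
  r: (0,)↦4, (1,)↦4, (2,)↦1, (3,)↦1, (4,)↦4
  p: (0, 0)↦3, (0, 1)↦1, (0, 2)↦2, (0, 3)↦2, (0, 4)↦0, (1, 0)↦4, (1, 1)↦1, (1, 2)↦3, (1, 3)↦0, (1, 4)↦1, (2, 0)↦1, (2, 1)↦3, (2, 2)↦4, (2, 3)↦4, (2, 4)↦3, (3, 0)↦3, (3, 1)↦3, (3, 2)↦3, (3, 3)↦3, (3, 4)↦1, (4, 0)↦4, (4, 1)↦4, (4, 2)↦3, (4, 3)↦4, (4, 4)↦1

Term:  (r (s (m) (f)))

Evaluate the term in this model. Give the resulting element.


  m = 3
  f = 3
  (s (m) (f)) = s(3, 3) = 3
  (r (s (m) (f))) = r(3,) = 1

value = 1


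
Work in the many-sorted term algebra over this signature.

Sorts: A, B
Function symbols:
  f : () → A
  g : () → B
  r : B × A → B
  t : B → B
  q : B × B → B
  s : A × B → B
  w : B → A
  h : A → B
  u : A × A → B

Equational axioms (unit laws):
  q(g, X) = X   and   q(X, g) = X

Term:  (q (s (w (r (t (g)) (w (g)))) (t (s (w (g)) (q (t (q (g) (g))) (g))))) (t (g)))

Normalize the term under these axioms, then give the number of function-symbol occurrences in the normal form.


1. (q (s (w (r (t (g)) (w (g)))) (t (s (w (g)) (q (t (q (g) (g))) (g))))) (t (g)))  →  (q (s (w (r (t (g)) (w (g)))) (t (s (w (g)) (t (q (g) (g)))))) (t (g)))
2. (q (s (w (r (t (g)) (w (g)))) (t (s (w (g)) (t (q (g) (g)))))) (t (g)))  →  (q (s (w (r (t (g)) (w (g)))) (t (s (w (g)) (t (g))))) (t (g)))
normal form: (q (s (w (r (t (g)) (w (g)))) (t (s (w (g)) (t (g))))) (t (g)))

size = 16


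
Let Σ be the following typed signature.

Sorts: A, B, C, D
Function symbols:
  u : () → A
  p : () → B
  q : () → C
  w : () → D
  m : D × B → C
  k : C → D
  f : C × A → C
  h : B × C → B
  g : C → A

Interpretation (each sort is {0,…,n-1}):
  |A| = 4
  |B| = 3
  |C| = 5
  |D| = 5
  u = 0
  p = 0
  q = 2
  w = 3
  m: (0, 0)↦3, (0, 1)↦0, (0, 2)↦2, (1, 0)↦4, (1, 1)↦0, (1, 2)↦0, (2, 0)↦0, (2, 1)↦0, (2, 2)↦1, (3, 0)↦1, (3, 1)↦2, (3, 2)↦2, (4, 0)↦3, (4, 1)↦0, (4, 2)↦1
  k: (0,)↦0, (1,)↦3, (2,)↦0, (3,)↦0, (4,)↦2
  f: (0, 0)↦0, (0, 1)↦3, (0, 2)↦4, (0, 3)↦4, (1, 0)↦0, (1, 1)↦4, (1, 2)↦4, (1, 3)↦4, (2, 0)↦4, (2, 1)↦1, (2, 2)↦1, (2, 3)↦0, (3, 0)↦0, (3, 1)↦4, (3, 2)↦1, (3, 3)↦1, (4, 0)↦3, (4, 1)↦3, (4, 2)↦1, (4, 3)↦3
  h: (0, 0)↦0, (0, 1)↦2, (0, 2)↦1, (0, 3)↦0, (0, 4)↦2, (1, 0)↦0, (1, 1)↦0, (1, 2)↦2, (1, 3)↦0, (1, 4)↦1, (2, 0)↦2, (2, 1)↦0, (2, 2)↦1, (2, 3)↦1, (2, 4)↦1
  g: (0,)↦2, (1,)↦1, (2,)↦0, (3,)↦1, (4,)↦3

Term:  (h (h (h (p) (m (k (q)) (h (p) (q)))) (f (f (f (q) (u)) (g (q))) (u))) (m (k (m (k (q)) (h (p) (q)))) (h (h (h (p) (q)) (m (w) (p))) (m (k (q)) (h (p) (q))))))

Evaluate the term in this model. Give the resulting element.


  p = 0
  q = 2
  (k (q)) = k(2,) = 0
  p = 0
  q = 2
  (h (p) (q)) = h(0, 2) = 1
  (m (k (q)) (h (p) (q))) = m(0, 1) = 0
  (h (p) (m (k (q)) (h (p) (q)))) = h(0, 0) = 0
  q = 2
  u = 0
  (f (q) (u)) = f(2, 0) = 4
  q = 2
  (g (q)) = g(2,) = 0
  (f (f (q) (u)) (g (q))) = f(4, 0) = 3
  u = 0
  (f (f (f (q) (u)) (g (q))) (u)) = f(3, 0) = 0
  (h (h (p) (m (k (q)) (h (p) (q)))) (f (f (f (q) (u)) (g (q))) (u))) = h(0, 0) = 0
  q = 2
  (k (q)) = k(2,) = 0
  p = 0
  q = 2
  (h (p) (q)) = h(0, 2) = 1
  (m (k (q)) (h (p) (q))) = m(0, 1) = 0
  (k (m (k (q)) (h (p) (q)))) = k(0,) = 0
  p = 0
  q = 2
  (h (p) (q)) = h(0, 2) = 1
  w = 3
  p = 0
  (m (w) (p)) = m(3, 0) = 1
  (h (h (p) (q)) (m (w) (p))) = h(1, 1) = 0
  q = 2
  (k (q)) = k(2,) = 0
  p = 0
  q = 2
  (h (p) (q)) = h(0, 2) = 1
  (m (k (q)) (h (p) (q))) = m(0, 1) = 0
  (h (h (h (p) (q)) (m (w) (p))) (m (k (q)) (h (p) (q)))) = h(0, 0) = 0
  (m (k (m (k (q)) (h (p) (q)))) (h (h (h (p) (q)) (m (w) (p))) (m (k (q)) (h (p) (q))))) = m(0, 0) = 3
  (h (h (h (p) (m (k (q)) (h (p) (q)))) (f (f (f (q) (u)) (g (q))) (u))) (m (k (m (k (q)) (h (p) (q)))) (h (h (h (p) (q)) (m (w) (p))) (m (k (q)) (h (p) (q)))))) = h(0, 3) = 0

value = 0


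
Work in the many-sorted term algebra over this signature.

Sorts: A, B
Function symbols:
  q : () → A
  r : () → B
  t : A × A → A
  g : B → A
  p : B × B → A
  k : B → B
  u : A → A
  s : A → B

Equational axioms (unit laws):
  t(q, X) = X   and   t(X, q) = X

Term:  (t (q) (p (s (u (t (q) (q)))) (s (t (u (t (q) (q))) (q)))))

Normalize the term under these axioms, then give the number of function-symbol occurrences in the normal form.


1. (t (q) (p (s (u (t (q) (q)))) (s (t (u (t (q) (q))) (q)))))  →  (p (s (u (t (q) (q)))) (s (t (u (t (q) (q))) (q))))
2. (p (s (u (t (q) (q)))) (s (t (u (t (q) (q))) (q))))  →  (p (s (u (q))) (s (t (u (t (q) (q))) (q))))
3. (p (s (u (q))) (s (t (u (t (q) (q))) (q))))  →  (p (s (u (q))) (s (u (t (q) (q)))))
4. (p (s (u (q))) (s (u (t (q) (q)))))  →  (p (s (u (q))) (s (u (q))))
normal form: (p (s (u (q))) (s (u (q))))

size = 7


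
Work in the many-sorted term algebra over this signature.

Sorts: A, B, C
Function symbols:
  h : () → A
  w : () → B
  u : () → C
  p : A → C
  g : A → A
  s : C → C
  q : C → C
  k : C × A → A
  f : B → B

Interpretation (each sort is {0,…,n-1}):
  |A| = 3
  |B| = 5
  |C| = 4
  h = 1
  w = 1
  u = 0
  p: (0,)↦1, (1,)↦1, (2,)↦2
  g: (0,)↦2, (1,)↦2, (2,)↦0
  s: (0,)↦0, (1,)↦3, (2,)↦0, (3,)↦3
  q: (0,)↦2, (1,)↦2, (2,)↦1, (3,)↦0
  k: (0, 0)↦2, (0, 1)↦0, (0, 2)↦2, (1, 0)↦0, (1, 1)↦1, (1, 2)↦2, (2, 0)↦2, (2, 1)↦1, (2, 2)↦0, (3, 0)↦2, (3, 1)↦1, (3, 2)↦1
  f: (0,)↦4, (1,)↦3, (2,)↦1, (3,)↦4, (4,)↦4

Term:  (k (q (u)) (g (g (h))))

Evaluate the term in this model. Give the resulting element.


value = 2

  u = 0
  (q (u)) = q(0,) = 2
  h = 1
  (g (h)) = g(1,) = 2
  (g (g (h))) = g(2,) = 0
  (k (q (u)) (g (g (h)))) = k(2, 0) = 2


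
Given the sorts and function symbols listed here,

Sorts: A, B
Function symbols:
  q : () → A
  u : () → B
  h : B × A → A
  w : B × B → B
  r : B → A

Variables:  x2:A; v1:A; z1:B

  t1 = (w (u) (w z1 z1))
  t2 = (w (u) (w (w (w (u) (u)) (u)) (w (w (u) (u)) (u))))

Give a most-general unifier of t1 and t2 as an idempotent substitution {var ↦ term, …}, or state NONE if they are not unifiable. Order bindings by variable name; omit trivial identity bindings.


{z1 ↦ (w (w (u) (u)) (u))}


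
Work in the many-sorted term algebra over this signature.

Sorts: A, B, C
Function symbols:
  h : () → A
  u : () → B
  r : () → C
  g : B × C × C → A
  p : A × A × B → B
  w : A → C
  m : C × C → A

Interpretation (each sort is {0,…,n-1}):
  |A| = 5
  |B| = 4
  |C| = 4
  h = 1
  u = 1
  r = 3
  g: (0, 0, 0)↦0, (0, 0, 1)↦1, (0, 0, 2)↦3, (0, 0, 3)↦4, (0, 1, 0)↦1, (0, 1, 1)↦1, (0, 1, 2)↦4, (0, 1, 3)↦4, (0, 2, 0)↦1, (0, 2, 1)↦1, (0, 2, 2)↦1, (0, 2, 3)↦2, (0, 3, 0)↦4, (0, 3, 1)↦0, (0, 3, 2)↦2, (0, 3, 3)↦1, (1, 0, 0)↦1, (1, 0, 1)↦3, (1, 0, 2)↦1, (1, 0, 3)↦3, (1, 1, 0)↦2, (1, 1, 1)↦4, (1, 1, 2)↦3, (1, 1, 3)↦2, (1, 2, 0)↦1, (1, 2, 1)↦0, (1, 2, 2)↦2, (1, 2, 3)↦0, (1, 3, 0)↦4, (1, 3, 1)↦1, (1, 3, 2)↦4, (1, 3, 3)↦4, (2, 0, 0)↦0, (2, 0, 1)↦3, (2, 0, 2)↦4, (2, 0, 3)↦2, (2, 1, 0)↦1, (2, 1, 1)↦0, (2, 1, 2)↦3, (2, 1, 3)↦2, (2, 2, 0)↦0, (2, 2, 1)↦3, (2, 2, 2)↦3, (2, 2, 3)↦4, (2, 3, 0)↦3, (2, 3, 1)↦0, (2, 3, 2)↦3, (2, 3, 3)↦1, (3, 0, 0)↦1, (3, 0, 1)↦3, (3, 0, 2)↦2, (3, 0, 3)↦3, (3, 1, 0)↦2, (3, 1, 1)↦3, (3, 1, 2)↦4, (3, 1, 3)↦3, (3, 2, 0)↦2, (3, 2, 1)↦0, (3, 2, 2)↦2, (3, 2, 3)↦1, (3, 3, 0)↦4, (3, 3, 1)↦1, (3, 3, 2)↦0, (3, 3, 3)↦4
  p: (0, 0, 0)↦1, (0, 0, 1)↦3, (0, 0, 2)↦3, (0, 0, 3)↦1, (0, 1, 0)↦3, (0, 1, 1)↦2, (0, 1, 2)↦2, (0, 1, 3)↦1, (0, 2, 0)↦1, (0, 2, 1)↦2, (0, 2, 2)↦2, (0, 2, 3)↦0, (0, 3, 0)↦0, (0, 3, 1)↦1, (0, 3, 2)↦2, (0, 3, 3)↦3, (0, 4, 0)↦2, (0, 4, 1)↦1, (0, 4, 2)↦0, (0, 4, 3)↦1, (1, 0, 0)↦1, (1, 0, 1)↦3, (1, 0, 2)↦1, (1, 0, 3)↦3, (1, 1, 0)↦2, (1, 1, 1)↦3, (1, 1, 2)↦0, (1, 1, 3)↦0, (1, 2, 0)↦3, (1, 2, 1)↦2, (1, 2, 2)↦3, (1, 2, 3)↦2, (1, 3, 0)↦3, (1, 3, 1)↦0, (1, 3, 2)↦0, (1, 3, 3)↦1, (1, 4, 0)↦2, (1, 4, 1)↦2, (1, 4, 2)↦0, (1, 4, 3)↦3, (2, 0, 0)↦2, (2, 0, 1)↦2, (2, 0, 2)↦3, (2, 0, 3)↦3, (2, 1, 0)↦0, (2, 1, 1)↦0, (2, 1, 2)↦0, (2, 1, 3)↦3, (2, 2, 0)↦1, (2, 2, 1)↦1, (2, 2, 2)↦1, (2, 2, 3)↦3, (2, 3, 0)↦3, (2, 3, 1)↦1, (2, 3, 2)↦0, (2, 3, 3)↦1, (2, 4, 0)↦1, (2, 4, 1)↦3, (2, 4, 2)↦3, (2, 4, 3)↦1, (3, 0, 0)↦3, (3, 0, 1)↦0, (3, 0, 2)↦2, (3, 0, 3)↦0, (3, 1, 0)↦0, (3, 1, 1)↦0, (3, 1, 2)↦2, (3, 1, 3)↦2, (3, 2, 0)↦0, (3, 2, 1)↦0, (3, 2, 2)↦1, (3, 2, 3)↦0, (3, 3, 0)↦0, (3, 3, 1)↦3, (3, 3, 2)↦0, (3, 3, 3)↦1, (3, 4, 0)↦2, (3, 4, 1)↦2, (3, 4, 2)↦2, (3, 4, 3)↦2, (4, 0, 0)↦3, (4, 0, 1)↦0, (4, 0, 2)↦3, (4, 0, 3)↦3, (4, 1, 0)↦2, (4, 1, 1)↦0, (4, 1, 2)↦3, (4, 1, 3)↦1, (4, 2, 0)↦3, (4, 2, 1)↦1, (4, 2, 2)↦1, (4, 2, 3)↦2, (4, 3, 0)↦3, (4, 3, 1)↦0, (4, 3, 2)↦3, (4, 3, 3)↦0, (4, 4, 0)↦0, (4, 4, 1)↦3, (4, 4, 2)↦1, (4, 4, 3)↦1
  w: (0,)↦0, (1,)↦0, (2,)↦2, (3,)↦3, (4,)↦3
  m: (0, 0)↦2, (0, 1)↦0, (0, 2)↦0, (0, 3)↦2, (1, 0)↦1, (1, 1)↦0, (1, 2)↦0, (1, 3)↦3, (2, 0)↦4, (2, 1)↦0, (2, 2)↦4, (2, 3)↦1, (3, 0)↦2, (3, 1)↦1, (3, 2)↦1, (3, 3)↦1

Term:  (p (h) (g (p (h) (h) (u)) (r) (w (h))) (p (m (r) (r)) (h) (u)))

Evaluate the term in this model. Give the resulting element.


  h = 1
  h = 1
  h = 1
  u = 1
  (p (h) (h) (u)) = p(1, 1, 1) = 3
  r = 3
  h = 1
  (w (h)) = w(1,) = 0
  (g (p (h) (h) (u)) (r) (w (h))) = g(3, 3, 0) = 4
  r = 3
  r = 3
  (m (r) (r)) = m(3, 3) = 1
  h = 1
  u = 1
  (p (m (r) (r)) (h) (u)) = p(1, 1, 1) = 3
  (p (h) (g (p (h) (h) (u)) (r) (w (h))) (p (m (r) (r)) (h) (u))) = p(1, 4, 3) = 3

value = 3


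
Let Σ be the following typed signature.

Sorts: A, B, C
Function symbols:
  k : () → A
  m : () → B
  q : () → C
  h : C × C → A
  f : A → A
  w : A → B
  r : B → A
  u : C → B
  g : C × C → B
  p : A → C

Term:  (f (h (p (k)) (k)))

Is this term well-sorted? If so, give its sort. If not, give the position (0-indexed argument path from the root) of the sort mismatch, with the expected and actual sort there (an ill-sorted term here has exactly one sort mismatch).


ill-sorted at position [0, 1]: expected C, got A

      (k) : A
    (p (k)) : C
    (k) : A
  (h (p (k)) (k)) : ✗ arg 1 at [0, 1] has sort A, expected C


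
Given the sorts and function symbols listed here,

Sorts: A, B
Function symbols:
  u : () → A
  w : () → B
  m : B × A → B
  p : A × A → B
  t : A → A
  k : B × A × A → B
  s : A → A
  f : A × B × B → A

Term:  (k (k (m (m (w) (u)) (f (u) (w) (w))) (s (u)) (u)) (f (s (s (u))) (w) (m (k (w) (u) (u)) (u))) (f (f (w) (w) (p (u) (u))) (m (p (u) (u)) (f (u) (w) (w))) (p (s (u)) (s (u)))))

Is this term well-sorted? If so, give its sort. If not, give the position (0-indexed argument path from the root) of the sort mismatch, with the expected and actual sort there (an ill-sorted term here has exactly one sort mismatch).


        (w) : B
        (u) : A
      (m (w) (u)) : B
        (u) : A
        (w) : B
        (w) : B
      (f (u) (w) (w)) : A
    (m (m (w) (u)) (f (u) (w) (w))) : B
      (u) : A
    (s (u)) : A
    (u) : A
  (k (m (m (w) (u)) (f (u) (w) (w))) (s (u)) (u)) : B
        (u) : A
      (s (u)) : A
    (s (s (u))) : A
    (w) : B
        (w) : B
        (u) : A
        (u) : A
      (k (w) (u) (u)) : B
      (u) : A
    (m (k (w) (u) (u)) (u)) : B
  (f (s (s (u))) (w) (m (k (w) (u) (u)) (u))) : A
      (w) : B
      (w) : B
        (u) : A
        (u) : A
      (p (u) (u)) : B
    (f (w) (w) (p (u) (u))) : ✗ arg 0 at [2, 0, 0] has sort B, expected A
        (u) : A
        (u) : A
      (p (u) (u)) : B
        (u) : A
        (w) : B
        (w) : B
      (f (u) (w) (w)) : A
    (m (p (u) (u)) (f (u) (w) (w))) : B
        (u) : A
      (s (u)) : A
        (u) : A
      (s (u)) : A
    (p (s (u)) (s (u))) : B

ill-sorted at position [2, 0, 0]: expected A, got B


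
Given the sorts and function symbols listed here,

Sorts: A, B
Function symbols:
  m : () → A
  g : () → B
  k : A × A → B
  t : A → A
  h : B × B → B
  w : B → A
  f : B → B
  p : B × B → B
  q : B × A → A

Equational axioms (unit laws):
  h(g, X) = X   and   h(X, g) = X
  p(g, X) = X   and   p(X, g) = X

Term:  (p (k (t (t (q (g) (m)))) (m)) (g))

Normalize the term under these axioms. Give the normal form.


1. (p (k (t (t (q (g) (m)))) (m)) (g))  →  (k (t (t (q (g) (m)))) (m))

normal form = (k (t (t (q (g) (m)))) (m))


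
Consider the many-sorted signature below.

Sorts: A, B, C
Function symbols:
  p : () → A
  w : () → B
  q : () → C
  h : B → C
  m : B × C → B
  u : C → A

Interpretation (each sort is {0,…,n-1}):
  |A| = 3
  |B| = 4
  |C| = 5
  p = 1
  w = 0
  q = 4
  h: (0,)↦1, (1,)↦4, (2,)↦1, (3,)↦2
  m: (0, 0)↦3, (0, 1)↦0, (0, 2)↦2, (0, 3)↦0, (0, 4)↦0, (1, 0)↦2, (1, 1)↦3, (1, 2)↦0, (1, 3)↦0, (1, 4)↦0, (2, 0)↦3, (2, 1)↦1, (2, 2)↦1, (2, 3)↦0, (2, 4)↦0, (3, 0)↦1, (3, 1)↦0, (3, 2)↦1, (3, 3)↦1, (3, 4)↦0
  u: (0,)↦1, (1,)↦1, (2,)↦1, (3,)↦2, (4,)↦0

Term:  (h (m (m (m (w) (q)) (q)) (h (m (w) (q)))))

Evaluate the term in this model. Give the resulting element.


  w = 0
  q = 4
  (m (w) (q)) = m(0, 4) = 0
  q = 4
  (m (m (w) (q)) (q)) = m(0, 4) = 0
  w = 0
  q = 4
  (m (w) (q)) = m(0, 4) = 0
  (h (m (w) (q))) = h(0,) = 1
  (m (m (m (w) (q)) (q)) (h (m (w) (q)))) = m(0, 1) = 0
  (h (m (m (m (w) (q)) (q)) (h (m (w) (q))))) = h(0,) = 1

value = 1


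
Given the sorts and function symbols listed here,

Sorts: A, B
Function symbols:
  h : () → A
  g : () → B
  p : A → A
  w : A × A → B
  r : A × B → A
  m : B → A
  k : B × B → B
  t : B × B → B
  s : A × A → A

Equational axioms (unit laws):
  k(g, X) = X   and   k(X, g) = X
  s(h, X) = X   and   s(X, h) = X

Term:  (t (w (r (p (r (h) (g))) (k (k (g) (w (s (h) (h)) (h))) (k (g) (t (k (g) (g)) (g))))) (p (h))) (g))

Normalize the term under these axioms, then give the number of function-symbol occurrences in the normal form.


size = 17

1. (t (w (r (p (r (h) (g))) (k (k (g) (w (s (h) (h)) (h))) (k (g) (t (k (g) (g)) (g))))) (p (h))) (g))  →  (t (w (r (p (r (h) (g))) (k (w (s (h) (h)) (h)) (k (g) (t (k (g) (g)) (g))))) (p (h))) (g))
2. (t (w (r (p (r (h) (g))) (k (w (s (h) (h)) (h)) (k (g) (t (k (g) (g)) (g))))) (p (h))) (g))  →  (t (w (r (p (r (h) (g))) (k (w (h) (h)) (k (g) (t (k (g) (g)) (g))))) (p (h))) (g))
3. (t (w (r (p (r (h) (g))) (k (w (h) (h)) (k (g) (t (k (g) (g)) (g))))) (p (h))) (g))  →  (t (w (r (p (r (h) (g))) (k (w (h) (h)) (t (k (g) (g)) (g)))) (p (h))) (g))
4. (t (w (r (p (r (h) (g))) (k (w (h) (h)) (t (k (g) (g)) (g)))) (p (h))) (g))  →  (t (w (r (p (r (h) (g))) (k (w (h) (h)) (t (g) (g)))) (p (h))) (g))
normal form: (t (w (r (p (r (h) (g))) (k (w (h) (h)) (t (g) (g)))) (p (h))) (g))


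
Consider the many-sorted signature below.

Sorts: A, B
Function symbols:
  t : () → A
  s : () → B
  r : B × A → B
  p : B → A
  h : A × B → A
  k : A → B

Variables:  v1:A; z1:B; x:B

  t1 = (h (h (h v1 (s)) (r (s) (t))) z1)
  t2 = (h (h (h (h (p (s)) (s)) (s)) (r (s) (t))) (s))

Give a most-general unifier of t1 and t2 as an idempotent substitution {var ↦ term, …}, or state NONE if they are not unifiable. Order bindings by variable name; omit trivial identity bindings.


{v1 ↦ (h (p (s)) (s)), z1 ↦ (s)}


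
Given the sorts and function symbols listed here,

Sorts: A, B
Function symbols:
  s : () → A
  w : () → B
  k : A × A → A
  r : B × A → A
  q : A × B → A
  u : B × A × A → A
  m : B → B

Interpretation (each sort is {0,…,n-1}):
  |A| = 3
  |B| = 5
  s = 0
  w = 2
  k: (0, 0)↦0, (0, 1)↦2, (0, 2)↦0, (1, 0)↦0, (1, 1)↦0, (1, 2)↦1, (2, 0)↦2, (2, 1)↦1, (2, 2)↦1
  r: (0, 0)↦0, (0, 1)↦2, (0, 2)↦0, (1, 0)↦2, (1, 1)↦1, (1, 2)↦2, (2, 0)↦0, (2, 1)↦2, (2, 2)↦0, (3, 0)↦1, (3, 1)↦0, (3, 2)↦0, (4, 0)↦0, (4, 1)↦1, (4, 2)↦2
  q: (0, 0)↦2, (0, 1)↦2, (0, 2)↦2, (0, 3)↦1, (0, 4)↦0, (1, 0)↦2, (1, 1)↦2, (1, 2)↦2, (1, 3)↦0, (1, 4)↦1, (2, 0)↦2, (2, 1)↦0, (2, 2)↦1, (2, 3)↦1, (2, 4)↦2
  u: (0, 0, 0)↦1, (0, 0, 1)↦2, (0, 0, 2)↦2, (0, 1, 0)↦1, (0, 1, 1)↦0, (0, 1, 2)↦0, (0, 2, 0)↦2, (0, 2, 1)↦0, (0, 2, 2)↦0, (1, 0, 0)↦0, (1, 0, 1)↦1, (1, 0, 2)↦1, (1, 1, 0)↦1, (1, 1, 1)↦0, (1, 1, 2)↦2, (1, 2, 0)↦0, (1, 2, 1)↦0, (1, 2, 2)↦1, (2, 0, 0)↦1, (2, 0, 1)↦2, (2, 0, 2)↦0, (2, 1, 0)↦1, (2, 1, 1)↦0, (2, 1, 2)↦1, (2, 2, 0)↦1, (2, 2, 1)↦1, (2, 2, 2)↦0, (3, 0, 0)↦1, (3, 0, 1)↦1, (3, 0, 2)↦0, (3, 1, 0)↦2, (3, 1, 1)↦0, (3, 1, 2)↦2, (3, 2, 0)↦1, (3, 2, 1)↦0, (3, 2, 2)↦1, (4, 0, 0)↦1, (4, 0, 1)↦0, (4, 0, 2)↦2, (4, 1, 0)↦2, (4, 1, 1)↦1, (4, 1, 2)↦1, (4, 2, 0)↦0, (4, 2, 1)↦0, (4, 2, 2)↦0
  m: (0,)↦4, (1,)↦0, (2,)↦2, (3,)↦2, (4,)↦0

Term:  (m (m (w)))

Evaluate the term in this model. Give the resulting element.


value = 2

  w = 2
  (m (w)) = m(2,) = 2
  (m (m (w))) = m(2,) = 2


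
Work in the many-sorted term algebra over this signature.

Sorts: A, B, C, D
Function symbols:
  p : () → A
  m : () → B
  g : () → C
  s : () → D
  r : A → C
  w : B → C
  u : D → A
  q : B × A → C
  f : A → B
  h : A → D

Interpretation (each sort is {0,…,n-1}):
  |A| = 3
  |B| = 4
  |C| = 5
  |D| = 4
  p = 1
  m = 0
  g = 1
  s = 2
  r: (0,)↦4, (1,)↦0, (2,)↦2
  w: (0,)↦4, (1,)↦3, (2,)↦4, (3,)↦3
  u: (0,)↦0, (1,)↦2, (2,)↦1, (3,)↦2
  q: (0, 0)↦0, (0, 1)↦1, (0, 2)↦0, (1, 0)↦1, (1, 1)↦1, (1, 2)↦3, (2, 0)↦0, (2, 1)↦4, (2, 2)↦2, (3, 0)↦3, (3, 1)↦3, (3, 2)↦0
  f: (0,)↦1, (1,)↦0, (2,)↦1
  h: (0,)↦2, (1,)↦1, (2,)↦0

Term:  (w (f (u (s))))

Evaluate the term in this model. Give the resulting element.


value = 4

  s = 2
  (u (s)) = u(2,) = 1
  (f (u (s))) = f(1,) = 0
  (w (f (u (s)))) = w(0,) = 4


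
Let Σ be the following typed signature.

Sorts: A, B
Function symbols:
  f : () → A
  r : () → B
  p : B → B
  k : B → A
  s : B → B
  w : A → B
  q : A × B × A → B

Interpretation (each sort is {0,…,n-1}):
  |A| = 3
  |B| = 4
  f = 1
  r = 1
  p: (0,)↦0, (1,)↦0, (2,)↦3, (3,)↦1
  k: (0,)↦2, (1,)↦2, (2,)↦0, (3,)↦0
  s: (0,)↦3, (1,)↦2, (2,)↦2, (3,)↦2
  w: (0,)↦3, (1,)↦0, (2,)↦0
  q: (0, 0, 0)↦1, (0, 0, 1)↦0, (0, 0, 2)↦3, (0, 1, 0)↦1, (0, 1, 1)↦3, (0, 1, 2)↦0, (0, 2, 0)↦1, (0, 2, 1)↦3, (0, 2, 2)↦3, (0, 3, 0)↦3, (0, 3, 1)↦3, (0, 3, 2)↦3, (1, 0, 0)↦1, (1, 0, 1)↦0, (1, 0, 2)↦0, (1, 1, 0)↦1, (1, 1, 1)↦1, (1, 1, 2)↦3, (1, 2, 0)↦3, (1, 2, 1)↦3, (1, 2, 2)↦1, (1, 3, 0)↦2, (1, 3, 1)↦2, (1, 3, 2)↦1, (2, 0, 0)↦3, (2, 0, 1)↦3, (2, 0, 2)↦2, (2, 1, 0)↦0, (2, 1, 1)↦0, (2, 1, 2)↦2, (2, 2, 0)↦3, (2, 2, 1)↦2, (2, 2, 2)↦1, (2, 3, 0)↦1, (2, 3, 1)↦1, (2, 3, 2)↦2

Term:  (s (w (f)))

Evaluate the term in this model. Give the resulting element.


value = 3

  f = 1
  (w (f)) = w(1,) = 0
  (s (w (f))) = s(0,) = 3


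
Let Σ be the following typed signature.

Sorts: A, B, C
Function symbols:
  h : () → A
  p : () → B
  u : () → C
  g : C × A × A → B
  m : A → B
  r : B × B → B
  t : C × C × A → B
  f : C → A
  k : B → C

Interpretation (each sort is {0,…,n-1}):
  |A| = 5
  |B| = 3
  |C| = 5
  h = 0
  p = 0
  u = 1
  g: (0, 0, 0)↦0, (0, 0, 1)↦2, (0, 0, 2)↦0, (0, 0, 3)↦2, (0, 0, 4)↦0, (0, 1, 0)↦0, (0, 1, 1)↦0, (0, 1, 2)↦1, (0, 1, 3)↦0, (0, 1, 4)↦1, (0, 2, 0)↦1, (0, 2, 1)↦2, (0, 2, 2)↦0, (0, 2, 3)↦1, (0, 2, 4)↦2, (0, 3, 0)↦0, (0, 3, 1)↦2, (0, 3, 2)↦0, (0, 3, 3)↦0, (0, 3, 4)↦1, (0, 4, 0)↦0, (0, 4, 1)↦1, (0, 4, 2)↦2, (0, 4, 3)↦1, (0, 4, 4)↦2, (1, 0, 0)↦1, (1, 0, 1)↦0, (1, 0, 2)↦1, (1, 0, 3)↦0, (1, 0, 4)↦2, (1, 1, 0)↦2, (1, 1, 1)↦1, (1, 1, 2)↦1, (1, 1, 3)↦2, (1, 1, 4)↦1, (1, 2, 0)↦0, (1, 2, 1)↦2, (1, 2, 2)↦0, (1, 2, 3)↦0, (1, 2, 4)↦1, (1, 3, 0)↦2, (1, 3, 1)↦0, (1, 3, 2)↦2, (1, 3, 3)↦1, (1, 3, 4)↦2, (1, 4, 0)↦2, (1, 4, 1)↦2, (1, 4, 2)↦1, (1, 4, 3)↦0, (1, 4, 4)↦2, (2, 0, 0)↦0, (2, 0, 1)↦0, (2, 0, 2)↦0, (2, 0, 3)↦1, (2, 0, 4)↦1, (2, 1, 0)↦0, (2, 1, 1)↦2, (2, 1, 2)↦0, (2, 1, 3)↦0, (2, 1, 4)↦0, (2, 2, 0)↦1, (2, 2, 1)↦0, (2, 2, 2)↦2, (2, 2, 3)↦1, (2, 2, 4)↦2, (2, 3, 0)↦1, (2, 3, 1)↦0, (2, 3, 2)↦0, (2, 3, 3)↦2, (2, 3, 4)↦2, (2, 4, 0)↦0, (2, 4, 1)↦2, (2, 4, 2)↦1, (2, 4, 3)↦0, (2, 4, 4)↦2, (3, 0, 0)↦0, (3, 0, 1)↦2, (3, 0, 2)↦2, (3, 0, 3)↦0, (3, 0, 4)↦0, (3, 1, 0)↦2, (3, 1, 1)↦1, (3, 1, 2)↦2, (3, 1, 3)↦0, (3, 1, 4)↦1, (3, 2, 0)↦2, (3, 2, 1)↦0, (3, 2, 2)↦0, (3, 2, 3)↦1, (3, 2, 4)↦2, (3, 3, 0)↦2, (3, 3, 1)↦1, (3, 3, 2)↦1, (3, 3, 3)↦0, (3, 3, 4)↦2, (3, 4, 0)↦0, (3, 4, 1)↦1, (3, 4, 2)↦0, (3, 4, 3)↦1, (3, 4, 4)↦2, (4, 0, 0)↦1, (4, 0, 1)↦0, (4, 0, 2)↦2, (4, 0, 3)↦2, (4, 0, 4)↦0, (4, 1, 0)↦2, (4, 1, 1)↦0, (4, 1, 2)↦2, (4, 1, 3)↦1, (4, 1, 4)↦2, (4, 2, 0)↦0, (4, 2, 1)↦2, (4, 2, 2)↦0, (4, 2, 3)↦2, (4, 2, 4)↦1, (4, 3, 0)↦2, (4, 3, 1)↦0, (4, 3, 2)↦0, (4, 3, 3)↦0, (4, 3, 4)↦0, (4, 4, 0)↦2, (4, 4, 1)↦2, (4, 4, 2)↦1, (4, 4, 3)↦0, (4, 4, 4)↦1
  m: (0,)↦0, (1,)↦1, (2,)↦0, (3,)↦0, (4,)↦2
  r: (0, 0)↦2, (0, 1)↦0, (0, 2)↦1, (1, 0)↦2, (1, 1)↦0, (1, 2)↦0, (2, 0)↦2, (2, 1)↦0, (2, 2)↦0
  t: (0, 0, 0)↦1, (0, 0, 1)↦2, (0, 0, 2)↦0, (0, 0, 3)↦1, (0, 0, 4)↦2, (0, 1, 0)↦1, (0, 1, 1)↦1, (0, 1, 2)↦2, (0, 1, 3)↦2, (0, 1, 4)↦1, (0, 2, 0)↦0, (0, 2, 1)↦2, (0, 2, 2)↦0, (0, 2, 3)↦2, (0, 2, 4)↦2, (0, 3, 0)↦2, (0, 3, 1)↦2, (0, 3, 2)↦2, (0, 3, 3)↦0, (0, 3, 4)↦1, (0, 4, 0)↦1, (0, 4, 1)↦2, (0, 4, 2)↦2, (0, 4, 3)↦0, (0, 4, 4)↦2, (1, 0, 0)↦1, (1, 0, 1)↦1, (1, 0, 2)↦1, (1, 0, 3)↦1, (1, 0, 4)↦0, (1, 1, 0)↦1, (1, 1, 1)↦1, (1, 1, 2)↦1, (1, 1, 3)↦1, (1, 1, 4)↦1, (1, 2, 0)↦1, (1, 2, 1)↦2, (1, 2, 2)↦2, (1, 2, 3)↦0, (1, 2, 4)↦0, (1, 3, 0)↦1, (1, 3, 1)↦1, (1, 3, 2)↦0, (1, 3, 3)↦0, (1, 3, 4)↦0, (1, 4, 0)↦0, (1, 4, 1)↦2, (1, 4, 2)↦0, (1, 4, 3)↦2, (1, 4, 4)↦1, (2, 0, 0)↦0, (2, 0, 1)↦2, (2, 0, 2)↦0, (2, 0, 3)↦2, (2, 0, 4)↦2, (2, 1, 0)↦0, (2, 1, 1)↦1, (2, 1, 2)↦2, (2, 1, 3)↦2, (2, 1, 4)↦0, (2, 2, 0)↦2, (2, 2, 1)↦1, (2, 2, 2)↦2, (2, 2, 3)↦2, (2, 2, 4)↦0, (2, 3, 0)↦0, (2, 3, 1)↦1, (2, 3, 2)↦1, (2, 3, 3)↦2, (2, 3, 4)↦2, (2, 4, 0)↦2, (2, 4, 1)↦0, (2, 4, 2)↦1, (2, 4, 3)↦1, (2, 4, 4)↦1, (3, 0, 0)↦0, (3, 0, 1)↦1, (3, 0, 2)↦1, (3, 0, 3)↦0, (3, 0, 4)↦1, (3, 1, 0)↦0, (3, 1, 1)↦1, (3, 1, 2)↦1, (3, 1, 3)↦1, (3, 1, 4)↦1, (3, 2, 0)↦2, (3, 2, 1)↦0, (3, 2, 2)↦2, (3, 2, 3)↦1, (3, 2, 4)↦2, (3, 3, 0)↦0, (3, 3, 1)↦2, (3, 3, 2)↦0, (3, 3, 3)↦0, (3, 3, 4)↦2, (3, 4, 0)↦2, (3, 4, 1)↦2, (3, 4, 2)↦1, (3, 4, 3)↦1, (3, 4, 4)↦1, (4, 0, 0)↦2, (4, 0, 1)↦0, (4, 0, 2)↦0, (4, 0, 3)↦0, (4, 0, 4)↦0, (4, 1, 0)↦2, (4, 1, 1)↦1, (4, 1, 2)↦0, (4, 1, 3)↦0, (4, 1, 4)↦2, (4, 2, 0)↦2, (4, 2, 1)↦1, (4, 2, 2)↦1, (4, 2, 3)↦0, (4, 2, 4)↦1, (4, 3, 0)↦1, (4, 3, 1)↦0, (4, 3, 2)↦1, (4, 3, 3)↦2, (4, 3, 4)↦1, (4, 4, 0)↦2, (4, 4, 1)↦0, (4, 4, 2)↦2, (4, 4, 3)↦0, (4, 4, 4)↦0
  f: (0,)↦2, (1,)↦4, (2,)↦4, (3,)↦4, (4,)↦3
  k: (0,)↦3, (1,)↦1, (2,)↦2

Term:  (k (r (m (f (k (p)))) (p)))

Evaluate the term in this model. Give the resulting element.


value = 2

  p = 0
  (k (p)) = k(0,) = 3
  (f (k (p))) = f(3,) = 4
  (m (f (k (p)))) = m(4,) = 2
  p = 0
  (r (m (f (k (p)))) (p)) = r(2, 0) = 2
  (k (r (m (f (k (p)))) (p))) = k(2,) = 2


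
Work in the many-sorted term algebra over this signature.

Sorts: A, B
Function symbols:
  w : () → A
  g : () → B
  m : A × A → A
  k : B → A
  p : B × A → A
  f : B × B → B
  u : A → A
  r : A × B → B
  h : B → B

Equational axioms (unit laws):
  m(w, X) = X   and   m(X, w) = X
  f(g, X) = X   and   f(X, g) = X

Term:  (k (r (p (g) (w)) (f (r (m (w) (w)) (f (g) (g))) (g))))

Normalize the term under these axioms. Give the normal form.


normal form = (k (r (p (g) (w)) (r (w) (g))))

1. (k (r (p (g) (w)) (f (r (m (w) (w)) (f (g) (g))) (g))))  →  (k (r (p (g) (w)) (r (m (w) (w)) (f (g) (g)))))
2. (k (r (p (g) (w)) (r (m (w) (w)) (f (g) (g)))))  →  (k (r (p (g) (w)) (r (w) (f (g) (g)))))
3. (k (r (p (g) (w)) (r (w) (f (g) (g)))))  →  (k (r (p (g) (w)) (r (w) (g))))


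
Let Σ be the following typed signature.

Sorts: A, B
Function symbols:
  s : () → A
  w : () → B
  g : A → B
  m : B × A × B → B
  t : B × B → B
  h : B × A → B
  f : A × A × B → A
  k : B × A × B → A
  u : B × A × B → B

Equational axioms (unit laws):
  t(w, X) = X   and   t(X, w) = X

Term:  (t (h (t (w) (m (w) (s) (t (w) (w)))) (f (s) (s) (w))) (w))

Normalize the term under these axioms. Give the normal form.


1. (t (h (t (w) (m (w) (s) (t (w) (w)))) (f (s) (s) (w))) (w))  →  (h (t (w) (m (w) (s) (t (w) (w)))) (f (s) (s) (w)))
2. (h (t (w) (m (w) (s) (t (w) (w)))) (f (s) (s) (w)))  →  (h (m (w) (s) (t (w) (w))) (f (s) (s) (w)))
3. (h (m (w) (s) (t (w) (w))) (f (s) (s) (w)))  →  (h (m (w) (s) (w)) (f (s) (s) (w)))

normal form = (h (m (w) (s) (w)) (f (s) (s) (w)))


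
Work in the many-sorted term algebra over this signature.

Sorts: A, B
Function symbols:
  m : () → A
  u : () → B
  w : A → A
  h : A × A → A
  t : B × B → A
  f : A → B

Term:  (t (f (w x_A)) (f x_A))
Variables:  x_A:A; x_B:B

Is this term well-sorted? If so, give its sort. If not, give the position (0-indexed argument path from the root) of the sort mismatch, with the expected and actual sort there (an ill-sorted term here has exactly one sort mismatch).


      x_A : A
    (w x_A) : A
  (f (w x_A)) : B
    x_A : A
  (f x_A) : B
(t (f (w x_A)) (f x_A)) : A

well-sorted; sort = A


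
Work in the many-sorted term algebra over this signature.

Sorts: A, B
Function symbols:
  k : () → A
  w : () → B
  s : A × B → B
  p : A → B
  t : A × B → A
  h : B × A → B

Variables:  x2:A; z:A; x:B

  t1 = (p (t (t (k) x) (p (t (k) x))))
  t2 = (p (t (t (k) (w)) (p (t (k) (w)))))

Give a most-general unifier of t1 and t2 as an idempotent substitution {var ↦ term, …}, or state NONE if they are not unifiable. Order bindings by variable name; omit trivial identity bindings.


{x ↦ (w)}


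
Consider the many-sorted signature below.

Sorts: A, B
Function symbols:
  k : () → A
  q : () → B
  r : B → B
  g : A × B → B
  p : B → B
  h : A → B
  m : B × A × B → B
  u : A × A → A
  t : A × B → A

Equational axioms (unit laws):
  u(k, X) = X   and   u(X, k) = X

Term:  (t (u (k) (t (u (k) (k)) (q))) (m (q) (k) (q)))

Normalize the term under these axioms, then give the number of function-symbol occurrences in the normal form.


size = 8

1. (t (u (k) (t (u (k) (k)) (q))) (m (q) (k) (q)))  →  (t (t (u (k) (k)) (q)) (m (q) (k) (q)))
2. (t (t (u (k) (k)) (q)) (m (q) (k) (q)))  →  (t (t (k) (q)) (m (q) (k) (q)))
normal form: (t (t (k) (q)) (m (q) (k) (q)))


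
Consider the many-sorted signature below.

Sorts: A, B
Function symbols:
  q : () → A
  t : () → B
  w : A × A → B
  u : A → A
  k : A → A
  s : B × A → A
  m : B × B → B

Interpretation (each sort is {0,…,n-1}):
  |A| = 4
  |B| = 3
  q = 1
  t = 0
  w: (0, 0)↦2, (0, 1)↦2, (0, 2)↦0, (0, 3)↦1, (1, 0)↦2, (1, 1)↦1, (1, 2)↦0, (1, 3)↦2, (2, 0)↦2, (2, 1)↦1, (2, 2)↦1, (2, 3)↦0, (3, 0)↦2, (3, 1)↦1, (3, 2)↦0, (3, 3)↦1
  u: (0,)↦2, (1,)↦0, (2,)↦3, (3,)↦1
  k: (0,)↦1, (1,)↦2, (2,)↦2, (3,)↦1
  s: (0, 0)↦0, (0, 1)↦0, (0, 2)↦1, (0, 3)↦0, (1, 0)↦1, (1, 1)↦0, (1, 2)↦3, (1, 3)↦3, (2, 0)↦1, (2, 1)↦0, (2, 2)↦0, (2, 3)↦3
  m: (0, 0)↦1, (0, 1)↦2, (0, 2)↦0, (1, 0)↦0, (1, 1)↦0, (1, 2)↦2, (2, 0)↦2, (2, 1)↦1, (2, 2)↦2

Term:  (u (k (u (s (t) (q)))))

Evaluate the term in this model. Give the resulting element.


value = 3

  t = 0
  q = 1
  (s (t) (q)) = s(0, 1) = 0
  (u (s (t) (q))) = u(0,) = 2
  (k (u (s (t) (q)))) = k(2,) = 2
  (u (k (u (s (t) (q))))) = u(2,) = 3


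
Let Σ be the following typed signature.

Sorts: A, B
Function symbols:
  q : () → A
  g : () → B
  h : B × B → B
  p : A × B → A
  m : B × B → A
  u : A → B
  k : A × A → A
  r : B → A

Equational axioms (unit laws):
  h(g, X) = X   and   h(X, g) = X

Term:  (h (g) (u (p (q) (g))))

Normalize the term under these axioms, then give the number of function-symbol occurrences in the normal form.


size = 4

1. (h (g) (u (p (q) (g))))  →  (u (p (q) (g)))
normal form: (u (p (q) (g)))


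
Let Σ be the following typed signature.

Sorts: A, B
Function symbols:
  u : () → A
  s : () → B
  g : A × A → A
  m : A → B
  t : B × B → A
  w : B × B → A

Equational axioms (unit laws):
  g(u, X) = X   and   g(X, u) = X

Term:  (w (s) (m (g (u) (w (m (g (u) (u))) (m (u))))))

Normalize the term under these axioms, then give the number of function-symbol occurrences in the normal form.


size = 8

1. (w (s) (m (g (u) (w (m (g (u) (u))) (m (u))))))  →  (w (s) (m (w (m (g (u) (u))) (m (u)))))
2. (w (s) (m (w (m (g (u) (u))) (m (u)))))  →  (w (s) (m (w (m (u)) (m (u)))))
normal form: (w (s) (m (w (m (u)) (m (u)))))


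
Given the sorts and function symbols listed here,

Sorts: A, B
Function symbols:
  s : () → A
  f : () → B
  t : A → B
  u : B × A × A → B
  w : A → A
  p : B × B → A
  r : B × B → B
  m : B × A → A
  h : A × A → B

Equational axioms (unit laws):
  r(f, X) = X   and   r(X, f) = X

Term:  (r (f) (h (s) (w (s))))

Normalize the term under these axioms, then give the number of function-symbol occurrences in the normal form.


size = 4

1. (r (f) (h (s) (w (s))))  →  (h (s) (w (s)))
normal form: (h (s) (w (s)))
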